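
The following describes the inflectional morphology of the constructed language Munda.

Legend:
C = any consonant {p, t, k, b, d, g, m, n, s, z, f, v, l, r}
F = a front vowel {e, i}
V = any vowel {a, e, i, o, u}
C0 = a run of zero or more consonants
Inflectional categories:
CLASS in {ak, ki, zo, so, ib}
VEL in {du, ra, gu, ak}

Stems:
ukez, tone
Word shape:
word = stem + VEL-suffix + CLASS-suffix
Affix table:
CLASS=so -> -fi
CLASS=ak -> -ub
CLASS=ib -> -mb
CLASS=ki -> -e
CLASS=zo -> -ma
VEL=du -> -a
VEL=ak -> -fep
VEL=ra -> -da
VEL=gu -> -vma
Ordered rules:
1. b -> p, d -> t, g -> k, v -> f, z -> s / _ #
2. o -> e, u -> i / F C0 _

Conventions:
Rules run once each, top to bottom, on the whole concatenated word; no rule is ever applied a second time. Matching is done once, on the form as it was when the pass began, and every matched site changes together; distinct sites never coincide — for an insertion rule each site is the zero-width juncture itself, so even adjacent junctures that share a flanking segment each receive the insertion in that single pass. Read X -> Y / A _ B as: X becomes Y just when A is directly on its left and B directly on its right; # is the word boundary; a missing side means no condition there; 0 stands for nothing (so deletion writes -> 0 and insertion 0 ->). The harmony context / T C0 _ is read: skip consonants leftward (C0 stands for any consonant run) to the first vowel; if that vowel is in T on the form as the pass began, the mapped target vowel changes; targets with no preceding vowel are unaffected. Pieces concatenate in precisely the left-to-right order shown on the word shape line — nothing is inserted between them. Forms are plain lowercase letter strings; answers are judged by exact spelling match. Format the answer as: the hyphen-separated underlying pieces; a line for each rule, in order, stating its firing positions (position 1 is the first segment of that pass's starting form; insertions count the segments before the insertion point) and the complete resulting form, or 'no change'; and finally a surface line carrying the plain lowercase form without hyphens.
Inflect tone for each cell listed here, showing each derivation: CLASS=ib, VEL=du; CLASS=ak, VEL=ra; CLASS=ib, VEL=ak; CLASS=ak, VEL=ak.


cell CLASS=ib, VEL=du:
underlying: tone-a-mb
1. b -> p, d -> t, g -> k, v -> f, z -> s / _ #: fires at position(s) 7: toneamp
2. o -> e, u -> i / F C0 _: no change
surface: toneamp

cell CLASS=ak, VEL=ra:
underlying: tone-da-ub
1. b -> p, d -> t, g -> k, v -> f, z -> s / _ #: fires at position(s) 8: tonedaup
2. o -> e, u -> i / F C0 _: no change
surface: tonedaup

cell CLASS=ib, VEL=ak:
underlying: tone-fep-mb
1. b -> p, d -> t, g -> k, v -> f, z -> s / _ #: fires at position(s) 9: tonefepmp
2. o -> e, u -> i / F C0 _: no change
surface: tonefepmp

cell CLASS=ak, VEL=ak:
underlying: tone-fep-ub
1. b -> p, d -> t, g -> k, v -> f, z -> s / _ #: fires at position(s) 9: tonefepup
2. o -> e, u -> i / F C0 _: fires at position(s) 8: tonefepip
surface: tonefepip


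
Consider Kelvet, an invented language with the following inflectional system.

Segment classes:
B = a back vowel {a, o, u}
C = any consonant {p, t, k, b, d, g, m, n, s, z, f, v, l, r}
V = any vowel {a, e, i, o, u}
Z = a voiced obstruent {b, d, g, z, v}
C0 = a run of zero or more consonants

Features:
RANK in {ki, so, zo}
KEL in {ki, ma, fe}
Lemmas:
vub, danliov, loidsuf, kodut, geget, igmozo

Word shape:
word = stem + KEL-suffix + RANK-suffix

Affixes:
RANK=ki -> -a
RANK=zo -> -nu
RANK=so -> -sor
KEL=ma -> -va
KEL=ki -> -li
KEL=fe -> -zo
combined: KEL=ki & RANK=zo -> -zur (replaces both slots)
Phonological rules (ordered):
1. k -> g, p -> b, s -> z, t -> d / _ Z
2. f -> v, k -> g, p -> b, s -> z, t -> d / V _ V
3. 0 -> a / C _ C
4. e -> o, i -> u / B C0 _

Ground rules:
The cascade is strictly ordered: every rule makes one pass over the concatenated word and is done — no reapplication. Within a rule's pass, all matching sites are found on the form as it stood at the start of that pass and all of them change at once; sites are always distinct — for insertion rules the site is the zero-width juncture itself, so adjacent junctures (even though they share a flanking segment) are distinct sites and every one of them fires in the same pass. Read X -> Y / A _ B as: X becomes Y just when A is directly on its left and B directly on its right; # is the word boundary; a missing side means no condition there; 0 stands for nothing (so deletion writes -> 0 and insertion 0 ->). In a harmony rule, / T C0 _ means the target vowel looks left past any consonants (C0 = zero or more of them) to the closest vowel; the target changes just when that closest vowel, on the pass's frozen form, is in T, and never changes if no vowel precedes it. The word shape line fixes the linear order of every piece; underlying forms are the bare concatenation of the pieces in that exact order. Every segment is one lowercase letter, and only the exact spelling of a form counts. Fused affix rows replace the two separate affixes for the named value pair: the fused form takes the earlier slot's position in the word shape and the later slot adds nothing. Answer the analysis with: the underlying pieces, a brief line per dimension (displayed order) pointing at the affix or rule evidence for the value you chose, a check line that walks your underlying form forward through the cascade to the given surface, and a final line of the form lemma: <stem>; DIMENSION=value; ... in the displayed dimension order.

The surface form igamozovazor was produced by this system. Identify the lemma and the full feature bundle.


underlying: igmozo-va-sor
RANK=so - signalled by the affix -sor
KEL=ma - signalled by the affix -va
check: igmozovasor -> igmozovasor -> igmozovazor -> igamozovazor -> igamozovazor
lemma: igmozo; RANK=so; KEL=ma


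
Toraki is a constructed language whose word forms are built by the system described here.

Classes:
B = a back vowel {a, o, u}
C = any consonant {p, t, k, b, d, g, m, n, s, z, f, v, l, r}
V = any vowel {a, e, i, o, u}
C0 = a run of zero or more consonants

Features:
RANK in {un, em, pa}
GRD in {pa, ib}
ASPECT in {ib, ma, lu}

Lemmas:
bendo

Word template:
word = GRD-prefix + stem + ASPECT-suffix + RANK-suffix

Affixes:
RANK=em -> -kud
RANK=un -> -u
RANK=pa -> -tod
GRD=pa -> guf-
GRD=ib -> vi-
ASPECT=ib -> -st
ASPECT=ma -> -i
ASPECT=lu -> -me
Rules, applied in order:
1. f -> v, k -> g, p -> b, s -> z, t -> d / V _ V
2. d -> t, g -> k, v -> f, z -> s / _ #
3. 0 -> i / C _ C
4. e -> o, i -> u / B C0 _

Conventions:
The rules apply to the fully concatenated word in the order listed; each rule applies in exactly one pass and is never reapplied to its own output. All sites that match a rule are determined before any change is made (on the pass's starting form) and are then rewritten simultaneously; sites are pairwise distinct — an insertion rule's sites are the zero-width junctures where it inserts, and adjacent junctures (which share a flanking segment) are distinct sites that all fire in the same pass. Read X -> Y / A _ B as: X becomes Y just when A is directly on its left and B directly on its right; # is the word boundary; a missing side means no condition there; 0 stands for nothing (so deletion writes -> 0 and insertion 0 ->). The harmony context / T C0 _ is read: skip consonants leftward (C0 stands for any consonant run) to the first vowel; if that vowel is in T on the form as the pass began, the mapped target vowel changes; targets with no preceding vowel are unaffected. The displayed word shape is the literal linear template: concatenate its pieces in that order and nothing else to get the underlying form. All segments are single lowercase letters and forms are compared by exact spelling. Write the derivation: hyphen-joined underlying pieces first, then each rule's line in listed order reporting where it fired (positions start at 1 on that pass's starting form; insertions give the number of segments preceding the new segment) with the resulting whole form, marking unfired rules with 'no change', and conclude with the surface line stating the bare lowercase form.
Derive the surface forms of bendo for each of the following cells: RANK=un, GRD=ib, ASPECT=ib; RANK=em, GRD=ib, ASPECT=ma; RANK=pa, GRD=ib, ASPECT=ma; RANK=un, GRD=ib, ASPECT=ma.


cell RANK=un, GRD=ib, ASPECT=ib:
underlying: vi-bendo-st-u
1. f -> v, k -> g, p -> b, s -> z, t -> d / V _ V: no change
2. d -> t, g -> k, v -> f, z -> s / _ #: no change
3. 0 -> i / C _ C: inserts after position(s) 5, 8: vibenidositu
4. e -> o, i -> u / B C0 _: fires at position(s) 10: vibenidosutu
surface: vibenidosutu

cell RANK=em, GRD=ib, ASPECT=ma:
underlying: vi-bendo-i-kud
1. f -> v, k -> g, p -> b, s -> z, t -> d / V _ V: fires at position(s) 9: vibendoigud
2. d -> t, g -> k, v -> f, z -> s / _ #: fires at position(s) 11: vibendoigut
3. 0 -> i / C _ C: inserts after position(s) 5: vibenidoigut
4. e -> o, i -> u / B C0 _: fires at position(s) 9: vibenidougut
surface: vibenidougut

cell RANK=pa, GRD=ib, ASPECT=ma:
underlying: vi-bendo-i-tod
1. f -> v, k -> g, p -> b, s -> z, t -> d / V _ V: fires at position(s) 9: vibendoidod
2. d -> t, g -> k, v -> f, z -> s / _ #: fires at position(s) 11: vibendoidot
3. 0 -> i / C _ C: inserts after position(s) 5: vibenidoidot
4. e -> o, i -> u / B C0 _: fires at position(s) 9: vibenidoudot
surface: vibenidoudot

cell RANK=un, GRD=ib, ASPECT=ma:
underlying: vi-bendo-i-u
1. f -> v, k -> g, p -> b, s -> z, t -> d / V _ V: no change
2. d -> t, g -> k, v -> f, z -> s / _ #: no change
3. 0 -> i / C _ C: inserts after position(s) 5: vibenidoiu
4. e -> o, i -> u / B C0 _: fires at position(s) 9: vibenidouu
surface: vibenidouu


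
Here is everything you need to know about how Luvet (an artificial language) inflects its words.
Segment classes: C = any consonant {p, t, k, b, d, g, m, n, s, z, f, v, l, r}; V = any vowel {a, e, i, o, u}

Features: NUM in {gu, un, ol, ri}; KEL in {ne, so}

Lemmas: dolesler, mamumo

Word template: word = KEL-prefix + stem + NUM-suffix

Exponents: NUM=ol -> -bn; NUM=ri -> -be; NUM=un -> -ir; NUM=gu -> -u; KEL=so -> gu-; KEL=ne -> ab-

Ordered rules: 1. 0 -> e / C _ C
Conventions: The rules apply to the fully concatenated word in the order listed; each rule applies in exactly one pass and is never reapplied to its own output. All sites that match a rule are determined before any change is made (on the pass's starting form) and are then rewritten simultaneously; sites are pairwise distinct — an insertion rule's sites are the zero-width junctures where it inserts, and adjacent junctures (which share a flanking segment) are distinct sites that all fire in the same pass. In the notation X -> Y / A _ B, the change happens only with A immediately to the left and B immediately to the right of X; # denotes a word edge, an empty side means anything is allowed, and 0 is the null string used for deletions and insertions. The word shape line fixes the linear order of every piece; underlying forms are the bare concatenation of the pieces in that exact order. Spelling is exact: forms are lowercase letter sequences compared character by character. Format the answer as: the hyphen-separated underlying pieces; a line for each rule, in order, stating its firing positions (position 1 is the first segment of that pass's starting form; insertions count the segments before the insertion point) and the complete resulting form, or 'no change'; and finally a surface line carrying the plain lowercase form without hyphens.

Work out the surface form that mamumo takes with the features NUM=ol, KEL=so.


underlying: gu-mamumo-bn
1. 0 -> e / C _ C: inserts after position(s) 9: gumamumoben
surface: gumamumoben


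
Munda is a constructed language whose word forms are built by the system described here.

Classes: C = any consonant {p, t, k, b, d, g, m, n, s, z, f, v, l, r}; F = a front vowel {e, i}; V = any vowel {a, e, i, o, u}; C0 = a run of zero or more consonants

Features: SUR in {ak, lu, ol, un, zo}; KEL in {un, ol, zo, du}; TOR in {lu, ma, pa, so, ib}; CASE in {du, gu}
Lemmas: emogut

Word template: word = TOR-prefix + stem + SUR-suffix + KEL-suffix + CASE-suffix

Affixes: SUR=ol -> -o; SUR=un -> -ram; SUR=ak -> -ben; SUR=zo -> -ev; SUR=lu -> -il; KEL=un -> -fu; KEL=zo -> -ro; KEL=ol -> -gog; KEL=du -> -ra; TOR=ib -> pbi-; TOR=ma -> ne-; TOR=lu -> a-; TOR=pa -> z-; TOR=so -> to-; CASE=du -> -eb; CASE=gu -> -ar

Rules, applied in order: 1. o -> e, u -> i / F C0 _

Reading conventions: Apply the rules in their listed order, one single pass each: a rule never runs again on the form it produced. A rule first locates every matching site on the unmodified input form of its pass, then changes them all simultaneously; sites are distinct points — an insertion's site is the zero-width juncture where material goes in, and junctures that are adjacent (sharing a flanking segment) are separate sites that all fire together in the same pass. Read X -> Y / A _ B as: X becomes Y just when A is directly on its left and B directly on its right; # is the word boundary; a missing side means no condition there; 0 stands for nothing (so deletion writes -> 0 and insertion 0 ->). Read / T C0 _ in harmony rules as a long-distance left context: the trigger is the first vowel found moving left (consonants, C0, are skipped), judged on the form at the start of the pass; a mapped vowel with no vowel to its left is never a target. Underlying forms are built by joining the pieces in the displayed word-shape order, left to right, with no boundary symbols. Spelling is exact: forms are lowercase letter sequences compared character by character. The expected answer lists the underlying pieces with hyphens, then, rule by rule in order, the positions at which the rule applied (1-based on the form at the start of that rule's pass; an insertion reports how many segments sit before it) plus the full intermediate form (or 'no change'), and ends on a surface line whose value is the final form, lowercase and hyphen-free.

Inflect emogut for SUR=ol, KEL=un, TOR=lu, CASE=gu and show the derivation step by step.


underlying: a-emogut-o-fu-ar
1. o -> e, u -> i / F C0 _: fires at position(s) 4: aemegutofuar
surface: aemegutofuar


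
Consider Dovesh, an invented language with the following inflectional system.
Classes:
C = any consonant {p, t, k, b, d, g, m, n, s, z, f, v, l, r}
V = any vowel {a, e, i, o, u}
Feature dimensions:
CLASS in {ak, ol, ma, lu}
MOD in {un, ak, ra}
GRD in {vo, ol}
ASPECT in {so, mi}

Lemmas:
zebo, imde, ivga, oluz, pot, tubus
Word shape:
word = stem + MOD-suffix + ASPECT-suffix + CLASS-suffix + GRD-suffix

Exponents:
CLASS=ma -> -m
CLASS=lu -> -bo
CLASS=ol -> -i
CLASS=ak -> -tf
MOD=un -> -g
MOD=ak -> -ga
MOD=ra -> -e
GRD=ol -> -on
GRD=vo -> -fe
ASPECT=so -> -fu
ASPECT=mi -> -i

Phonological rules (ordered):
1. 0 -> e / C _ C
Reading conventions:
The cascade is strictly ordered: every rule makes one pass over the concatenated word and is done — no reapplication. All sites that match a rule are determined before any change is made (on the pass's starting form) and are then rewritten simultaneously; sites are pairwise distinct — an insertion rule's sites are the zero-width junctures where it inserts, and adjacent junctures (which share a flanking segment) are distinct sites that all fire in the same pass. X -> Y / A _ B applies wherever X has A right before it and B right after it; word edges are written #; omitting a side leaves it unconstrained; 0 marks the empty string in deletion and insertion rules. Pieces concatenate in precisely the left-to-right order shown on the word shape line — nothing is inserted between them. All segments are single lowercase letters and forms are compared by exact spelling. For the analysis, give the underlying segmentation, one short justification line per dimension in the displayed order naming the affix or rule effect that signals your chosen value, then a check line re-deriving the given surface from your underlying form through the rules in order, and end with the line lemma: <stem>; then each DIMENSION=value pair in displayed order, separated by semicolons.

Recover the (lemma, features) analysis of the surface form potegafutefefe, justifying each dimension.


underlying: pot-ga-fu-tf-fe
CLASS=ak - signalled by the affix -tf
MOD=ak - signalled by the affix -ga
GRD=vo - signalled by the affix -fe
ASPECT=so - signalled by the affix -fu
check: potgafutffe -> potegafutefefe
lemma: pot; CLASS=ak; MOD=ak; GRD=vo; ASPECT=so


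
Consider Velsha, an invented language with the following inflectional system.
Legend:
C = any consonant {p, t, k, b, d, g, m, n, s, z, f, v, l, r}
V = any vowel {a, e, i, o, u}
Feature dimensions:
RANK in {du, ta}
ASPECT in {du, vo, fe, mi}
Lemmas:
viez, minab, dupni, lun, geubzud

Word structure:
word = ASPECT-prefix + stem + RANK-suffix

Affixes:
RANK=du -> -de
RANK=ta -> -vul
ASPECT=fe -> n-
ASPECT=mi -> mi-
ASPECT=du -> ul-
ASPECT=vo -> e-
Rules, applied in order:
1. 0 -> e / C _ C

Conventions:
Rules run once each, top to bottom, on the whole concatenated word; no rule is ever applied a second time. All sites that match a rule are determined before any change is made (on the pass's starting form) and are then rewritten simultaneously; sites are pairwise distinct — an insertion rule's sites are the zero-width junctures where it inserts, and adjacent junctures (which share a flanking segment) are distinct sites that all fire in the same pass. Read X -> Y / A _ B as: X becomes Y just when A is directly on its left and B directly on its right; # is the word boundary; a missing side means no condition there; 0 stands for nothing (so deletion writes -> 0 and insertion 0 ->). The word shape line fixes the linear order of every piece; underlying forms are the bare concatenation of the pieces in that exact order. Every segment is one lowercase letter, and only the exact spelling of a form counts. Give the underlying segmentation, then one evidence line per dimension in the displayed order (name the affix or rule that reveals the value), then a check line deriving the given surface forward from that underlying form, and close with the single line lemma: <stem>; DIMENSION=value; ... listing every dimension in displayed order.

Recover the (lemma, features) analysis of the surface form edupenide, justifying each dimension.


underlying: e-dupni-de
RANK=du - signalled by the affix -de
ASPECT=vo - signalled by the affix e-
check: edupnide -> edupenide
lemma: dupni; RANK=du; ASPECT=vo


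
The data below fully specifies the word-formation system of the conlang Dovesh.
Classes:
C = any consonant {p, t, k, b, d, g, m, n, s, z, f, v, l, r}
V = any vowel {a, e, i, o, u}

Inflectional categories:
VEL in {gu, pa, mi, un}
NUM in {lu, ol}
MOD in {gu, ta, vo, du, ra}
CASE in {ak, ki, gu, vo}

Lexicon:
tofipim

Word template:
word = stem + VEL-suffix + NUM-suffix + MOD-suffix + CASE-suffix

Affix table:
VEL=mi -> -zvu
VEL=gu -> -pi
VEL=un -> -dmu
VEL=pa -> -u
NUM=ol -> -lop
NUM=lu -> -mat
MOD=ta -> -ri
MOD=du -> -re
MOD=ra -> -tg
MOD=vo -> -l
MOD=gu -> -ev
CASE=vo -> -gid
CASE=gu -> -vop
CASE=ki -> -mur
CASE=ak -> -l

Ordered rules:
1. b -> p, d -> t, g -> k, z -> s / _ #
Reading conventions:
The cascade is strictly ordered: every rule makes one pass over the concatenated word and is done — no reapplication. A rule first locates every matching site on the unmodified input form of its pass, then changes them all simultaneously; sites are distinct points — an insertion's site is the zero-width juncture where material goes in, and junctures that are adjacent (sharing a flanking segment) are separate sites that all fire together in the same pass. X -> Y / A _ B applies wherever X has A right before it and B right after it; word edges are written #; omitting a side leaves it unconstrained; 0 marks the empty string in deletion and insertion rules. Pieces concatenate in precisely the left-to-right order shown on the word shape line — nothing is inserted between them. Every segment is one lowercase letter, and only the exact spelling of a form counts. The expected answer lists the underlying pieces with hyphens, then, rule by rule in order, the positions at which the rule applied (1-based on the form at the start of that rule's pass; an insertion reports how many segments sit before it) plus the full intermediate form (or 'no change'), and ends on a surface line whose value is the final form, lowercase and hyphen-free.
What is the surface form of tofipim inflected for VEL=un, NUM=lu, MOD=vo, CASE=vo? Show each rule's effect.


underlying: tofipim-dmu-mat-l-gid
1. b -> p, d -> t, g -> k, z -> s / _ #: fires at position(s) 17: tofipimdmumatlgit
surface: tofipimdmumatlgit


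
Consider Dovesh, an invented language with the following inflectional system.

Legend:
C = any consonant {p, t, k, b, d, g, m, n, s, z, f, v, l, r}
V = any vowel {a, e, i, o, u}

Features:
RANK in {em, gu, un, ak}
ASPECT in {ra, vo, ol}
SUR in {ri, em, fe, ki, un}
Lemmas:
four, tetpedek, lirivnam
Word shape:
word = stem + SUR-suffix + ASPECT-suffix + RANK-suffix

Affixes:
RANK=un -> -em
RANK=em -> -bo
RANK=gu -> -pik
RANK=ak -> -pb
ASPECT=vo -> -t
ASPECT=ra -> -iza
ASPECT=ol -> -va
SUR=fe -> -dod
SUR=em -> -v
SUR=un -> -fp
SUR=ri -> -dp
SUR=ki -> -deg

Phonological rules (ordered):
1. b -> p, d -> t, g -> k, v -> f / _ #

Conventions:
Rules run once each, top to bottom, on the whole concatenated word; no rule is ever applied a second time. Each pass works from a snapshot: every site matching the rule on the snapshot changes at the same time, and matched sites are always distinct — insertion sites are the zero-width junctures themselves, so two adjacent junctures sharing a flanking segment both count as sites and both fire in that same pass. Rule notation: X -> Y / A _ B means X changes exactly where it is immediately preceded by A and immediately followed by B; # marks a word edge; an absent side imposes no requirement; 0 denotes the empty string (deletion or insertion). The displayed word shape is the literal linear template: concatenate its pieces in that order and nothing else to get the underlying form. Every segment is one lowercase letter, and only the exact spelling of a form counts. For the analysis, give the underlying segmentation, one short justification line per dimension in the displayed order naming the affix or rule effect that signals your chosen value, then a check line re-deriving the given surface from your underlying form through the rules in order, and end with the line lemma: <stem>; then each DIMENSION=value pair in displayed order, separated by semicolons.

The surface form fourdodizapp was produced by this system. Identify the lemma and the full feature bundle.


underlying: four-dod-iza-pb
RANK=ak - signalled by the affix -pb
ASPECT=ra - signalled by the affix -iza
SUR=fe - signalled by the affix -dod
check: fourdodizapb -> fourdodizapp
lemma: four; RANK=ak; ASPECT=ra; SUR=fe


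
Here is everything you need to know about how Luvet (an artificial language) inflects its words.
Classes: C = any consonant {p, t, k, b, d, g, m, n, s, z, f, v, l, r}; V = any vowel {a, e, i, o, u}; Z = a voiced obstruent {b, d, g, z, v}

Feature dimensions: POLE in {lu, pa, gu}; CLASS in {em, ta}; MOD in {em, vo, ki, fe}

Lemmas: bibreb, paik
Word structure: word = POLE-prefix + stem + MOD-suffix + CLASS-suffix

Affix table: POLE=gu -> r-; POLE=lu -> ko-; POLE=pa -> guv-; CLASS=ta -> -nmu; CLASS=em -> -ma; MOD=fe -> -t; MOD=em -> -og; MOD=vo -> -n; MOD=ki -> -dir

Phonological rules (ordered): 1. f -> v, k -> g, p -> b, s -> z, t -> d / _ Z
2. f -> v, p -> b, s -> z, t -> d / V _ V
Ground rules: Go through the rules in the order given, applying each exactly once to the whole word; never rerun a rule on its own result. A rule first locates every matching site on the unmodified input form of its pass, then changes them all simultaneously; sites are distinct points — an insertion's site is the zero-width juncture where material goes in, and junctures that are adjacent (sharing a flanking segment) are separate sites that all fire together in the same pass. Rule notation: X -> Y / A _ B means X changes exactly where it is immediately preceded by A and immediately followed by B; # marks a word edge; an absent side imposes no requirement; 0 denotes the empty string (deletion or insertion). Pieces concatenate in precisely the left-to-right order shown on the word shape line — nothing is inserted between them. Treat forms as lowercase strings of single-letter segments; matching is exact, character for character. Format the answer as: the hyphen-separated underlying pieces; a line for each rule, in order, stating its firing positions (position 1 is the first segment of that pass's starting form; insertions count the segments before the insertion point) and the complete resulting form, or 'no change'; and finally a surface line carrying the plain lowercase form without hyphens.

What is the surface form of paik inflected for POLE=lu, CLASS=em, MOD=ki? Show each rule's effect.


underlying: ko-paik-dir-ma
1. f -> v, k -> g, p -> b, s -> z, t -> d / _ Z: fires at position(s) 6: kopaigdirma
2. f -> v, p -> b, s -> z, t -> d / V _ V: fires at position(s) 3: kobaigdirma
surface: kobaigdirma


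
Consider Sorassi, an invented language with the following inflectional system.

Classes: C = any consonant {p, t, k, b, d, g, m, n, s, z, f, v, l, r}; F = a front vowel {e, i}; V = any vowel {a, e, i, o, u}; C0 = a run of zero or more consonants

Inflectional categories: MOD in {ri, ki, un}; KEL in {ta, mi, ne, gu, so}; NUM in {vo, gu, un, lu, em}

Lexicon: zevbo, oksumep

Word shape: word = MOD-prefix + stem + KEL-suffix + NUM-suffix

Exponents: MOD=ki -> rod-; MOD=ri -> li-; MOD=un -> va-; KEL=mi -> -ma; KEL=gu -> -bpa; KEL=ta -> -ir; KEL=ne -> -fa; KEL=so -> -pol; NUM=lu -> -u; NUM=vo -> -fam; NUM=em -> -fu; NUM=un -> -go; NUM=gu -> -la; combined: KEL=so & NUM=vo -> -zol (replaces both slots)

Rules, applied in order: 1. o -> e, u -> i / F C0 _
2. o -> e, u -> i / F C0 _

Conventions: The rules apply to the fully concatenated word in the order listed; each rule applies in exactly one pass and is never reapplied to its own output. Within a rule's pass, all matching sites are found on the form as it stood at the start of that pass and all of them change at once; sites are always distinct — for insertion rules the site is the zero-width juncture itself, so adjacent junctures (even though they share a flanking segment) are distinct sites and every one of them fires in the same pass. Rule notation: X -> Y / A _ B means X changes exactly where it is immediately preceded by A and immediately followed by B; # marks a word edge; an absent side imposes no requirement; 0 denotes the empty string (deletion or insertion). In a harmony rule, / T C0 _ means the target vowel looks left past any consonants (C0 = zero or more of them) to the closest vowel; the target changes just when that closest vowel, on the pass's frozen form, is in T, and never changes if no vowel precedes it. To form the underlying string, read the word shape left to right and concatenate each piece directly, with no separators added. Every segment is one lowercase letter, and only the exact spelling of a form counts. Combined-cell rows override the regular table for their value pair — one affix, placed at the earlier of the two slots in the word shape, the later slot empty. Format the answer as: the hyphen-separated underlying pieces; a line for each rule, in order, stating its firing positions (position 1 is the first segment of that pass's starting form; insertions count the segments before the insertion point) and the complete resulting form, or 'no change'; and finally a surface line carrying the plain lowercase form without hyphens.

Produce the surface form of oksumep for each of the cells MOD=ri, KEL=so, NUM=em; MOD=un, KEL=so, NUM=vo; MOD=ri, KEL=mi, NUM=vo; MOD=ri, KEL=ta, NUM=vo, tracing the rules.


cell MOD=ri, KEL=so, NUM=em:
underlying: li-oksumep-pol-fu
1. o -> e, u -> i / F C0 _: fires at position(s) 3, 11: lieksumeppelfu
2. o -> e, u -> i / F C0 _: fires at position(s) 6, 14: lieksimeppelfi
surface: lieksimeppelfi

cell MOD=un, KEL=so, NUM=vo:
underlying: va-oksumep-zol
1. o -> e, u -> i / F C0 _: fires at position(s) 11: vaoksumepzel
2. o -> e, u -> i / F C0 _: no change
surface: vaoksumepzel

cell MOD=ri, KEL=mi, NUM=vo:
underlying: li-oksumep-ma-fam
1. o -> e, u -> i / F C0 _: fires at position(s) 3: lieksumepmafam
2. o -> e, u -> i / F C0 _: fires at position(s) 6: lieksimepmafam
surface: lieksimepmafam

cell MOD=ri, KEL=ta, NUM=vo:
underlying: li-oksumep-ir-fam
1. o -> e, u -> i / F C0 _: fires at position(s) 3: lieksumepirfam
2. o -> e, u -> i / F C0 _: fires at position(s) 6: lieksimepirfam
surface: lieksimepirfam


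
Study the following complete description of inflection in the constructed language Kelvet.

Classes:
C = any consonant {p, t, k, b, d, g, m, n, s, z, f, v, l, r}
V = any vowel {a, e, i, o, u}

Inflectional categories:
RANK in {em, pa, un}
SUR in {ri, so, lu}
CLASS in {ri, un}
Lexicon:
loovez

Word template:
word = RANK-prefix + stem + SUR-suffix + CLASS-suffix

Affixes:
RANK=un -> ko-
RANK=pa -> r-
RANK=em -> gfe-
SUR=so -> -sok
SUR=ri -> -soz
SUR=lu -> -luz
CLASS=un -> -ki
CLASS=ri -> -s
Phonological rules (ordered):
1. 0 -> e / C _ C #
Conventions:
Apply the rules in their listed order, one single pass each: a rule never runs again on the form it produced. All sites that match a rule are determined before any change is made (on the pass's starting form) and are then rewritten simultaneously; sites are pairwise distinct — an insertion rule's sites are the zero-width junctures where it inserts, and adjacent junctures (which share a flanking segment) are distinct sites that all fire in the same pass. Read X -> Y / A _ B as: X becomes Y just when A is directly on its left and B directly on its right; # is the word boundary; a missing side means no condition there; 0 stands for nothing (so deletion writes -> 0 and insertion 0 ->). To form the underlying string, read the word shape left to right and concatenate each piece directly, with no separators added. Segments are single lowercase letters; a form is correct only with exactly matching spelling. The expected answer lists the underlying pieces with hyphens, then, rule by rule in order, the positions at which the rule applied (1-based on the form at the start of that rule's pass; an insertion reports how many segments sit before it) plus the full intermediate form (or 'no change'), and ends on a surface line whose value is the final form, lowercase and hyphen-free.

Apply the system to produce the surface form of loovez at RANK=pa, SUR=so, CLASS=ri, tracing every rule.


underlying: r-loovez-sok-s
1. 0 -> e / C _ C #: inserts after position(s) 10: rloovezsokes
surface: rloovezsokes


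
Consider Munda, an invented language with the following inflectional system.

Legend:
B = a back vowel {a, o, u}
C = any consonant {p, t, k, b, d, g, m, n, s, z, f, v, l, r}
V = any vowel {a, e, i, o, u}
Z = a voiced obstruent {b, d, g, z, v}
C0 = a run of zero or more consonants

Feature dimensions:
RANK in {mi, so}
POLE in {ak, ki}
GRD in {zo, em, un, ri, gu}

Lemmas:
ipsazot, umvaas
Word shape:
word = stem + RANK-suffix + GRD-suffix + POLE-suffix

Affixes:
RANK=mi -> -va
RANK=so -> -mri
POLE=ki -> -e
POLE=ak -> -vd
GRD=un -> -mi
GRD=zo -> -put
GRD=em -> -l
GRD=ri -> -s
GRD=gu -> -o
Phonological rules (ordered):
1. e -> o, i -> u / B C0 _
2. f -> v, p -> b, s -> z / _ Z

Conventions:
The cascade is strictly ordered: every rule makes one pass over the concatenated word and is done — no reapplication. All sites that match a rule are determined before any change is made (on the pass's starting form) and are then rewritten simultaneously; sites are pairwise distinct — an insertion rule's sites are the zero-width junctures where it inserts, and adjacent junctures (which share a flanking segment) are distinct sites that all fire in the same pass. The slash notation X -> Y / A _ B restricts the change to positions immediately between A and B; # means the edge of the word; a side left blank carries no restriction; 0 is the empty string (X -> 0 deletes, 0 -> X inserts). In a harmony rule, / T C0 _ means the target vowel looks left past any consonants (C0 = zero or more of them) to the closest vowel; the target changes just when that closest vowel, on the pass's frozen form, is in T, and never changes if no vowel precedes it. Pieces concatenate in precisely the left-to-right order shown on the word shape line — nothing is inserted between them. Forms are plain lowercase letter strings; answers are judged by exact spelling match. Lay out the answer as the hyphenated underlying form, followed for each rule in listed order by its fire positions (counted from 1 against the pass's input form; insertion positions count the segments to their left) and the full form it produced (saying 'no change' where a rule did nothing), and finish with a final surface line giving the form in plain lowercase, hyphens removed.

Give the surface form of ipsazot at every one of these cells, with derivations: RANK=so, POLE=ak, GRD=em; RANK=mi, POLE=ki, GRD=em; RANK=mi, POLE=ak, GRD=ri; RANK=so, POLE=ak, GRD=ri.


cell RANK=so, POLE=ak, GRD=em:
underlying: ipsazot-mri-l-vd
1. e -> o, i -> u / B C0 _: fires at position(s) 10: ipsazotmrulvd
2. f -> v, p -> b, s -> z / _ Z: no change
surface: ipsazotmrulvd

cell RANK=mi, POLE=ki, GRD=em:
underlying: ipsazot-va-l-e
1. e -> o, i -> u / B C0 _: fires at position(s) 11: ipsazotvalo
2. f -> v, p -> b, s -> z / _ Z: no change
surface: ipsazotvalo

cell RANK=mi, POLE=ak, GRD=ri:
underlying: ipsazot-va-s-vd
1. e -> o, i -> u / B C0 _: no change
2. f -> v, p -> b, s -> z / _ Z: fires at position(s) 10: ipsazotvazvd
surface: ipsazotvazvd

cell RANK=so, POLE=ak, GRD=ri:
underlying: ipsazot-mri-s-vd
1. e -> o, i -> u / B C0 _: fires at position(s) 10: ipsazotmrusvd
2. f -> v, p -> b, s -> z / _ Z: fires at position(s) 11: ipsazotmruzvd
surface: ipsazotmruzvd


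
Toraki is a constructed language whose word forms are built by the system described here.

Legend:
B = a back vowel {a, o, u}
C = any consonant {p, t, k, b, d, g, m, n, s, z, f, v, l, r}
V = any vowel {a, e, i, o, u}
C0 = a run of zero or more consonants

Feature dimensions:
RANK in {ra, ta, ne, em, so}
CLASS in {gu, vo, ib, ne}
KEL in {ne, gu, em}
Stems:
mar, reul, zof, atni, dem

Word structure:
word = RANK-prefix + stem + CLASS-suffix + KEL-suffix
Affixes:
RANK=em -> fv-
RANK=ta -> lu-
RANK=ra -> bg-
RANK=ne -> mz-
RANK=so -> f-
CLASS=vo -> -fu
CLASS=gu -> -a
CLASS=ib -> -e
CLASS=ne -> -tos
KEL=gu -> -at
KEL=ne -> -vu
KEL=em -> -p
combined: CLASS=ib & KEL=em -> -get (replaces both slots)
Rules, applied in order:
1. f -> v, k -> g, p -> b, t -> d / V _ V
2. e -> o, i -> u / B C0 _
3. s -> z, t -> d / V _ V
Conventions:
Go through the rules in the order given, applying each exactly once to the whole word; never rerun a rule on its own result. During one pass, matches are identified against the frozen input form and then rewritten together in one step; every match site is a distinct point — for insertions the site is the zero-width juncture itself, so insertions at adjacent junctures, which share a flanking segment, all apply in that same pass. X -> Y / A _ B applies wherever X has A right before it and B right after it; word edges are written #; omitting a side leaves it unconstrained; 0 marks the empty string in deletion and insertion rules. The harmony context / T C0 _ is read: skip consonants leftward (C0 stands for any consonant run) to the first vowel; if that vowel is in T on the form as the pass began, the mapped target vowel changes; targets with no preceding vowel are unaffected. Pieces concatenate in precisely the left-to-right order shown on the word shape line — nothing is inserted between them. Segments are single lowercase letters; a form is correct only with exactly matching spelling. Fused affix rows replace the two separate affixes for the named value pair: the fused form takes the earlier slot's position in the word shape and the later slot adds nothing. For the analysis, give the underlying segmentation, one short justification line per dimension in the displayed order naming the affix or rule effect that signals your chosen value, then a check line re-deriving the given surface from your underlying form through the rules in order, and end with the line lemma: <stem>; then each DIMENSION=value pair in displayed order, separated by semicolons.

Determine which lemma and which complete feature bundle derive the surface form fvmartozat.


underlying: fv-mar-tos-at
RANK=em - signalled by the affix fv-
CLASS=ne - signalled by the affix -tos
KEL=gu - signalled by the affix -at
check: fvmartosat -> fvmartosat -> fvmartosat -> fvmartozat
lemma: mar; RANK=em; CLASS=ne; KEL=gu


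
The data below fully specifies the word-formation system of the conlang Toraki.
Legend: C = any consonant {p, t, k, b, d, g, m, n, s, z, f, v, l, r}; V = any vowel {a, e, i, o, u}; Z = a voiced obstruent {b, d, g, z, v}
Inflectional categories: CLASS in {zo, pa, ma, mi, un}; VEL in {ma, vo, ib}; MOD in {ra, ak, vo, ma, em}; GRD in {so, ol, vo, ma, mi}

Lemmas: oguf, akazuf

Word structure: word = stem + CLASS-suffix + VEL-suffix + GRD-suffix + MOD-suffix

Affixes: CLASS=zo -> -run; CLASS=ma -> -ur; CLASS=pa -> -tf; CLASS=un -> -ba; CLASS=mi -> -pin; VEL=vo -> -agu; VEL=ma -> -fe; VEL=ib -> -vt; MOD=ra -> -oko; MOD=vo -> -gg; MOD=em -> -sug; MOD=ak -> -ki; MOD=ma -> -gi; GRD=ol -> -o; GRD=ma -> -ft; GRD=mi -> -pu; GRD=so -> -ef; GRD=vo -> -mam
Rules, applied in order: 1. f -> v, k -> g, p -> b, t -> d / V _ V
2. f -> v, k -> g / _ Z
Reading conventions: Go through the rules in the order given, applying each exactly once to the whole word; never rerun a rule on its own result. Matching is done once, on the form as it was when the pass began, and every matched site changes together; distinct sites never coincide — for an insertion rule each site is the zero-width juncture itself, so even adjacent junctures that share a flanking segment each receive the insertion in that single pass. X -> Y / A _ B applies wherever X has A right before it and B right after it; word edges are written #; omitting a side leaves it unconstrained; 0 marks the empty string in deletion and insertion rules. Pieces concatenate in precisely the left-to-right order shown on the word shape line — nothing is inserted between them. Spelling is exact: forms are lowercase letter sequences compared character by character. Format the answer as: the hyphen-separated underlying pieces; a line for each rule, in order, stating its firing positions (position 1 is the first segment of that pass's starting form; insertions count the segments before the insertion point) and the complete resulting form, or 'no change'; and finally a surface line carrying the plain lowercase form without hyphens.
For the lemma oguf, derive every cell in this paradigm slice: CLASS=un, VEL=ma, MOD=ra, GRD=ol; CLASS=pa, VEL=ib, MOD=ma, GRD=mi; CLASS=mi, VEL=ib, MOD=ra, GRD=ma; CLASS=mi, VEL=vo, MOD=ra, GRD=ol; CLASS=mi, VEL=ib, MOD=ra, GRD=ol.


cell CLASS=un, VEL=ma, MOD=ra, GRD=ol:
underlying: oguf-ba-fe-o-oko
1. f -> v, k -> g, p -> b, t -> d / V _ V: fires at position(s) 7, 11: ogufbaveoogo
2. f -> v, k -> g / _ Z: fires at position(s) 4: oguvbaveoogo
surface: oguvbaveoogo

cell CLASS=pa, VEL=ib, MOD=ma, GRD=mi:
underlying: oguf-tf-vt-pu-gi
1. f -> v, k -> g, p -> b, t -> d / V _ V: no change
2. f -> v, k -> g / _ Z: fires at position(s) 6: oguftvvtpugi
surface: oguftvvtpugi

cell CLASS=mi, VEL=ib, MOD=ra, GRD=ma:
underlying: oguf-pin-vt-ft-oko
1. f -> v, k -> g, p -> b, t -> d / V _ V: fires at position(s) 13: ogufpinvtftogo
2. f -> v, k -> g / _ Z: no change
surface: ogufpinvtftogo

cell CLASS=mi, VEL=vo, MOD=ra, GRD=ol:
underlying: oguf-pin-agu-o-oko
1. f -> v, k -> g, p -> b, t -> d / V _ V: fires at position(s) 13: ogufpinaguoogo
2. f -> v, k -> g / _ Z: no change
surface: ogufpinaguoogo

cell CLASS=mi, VEL=ib, MOD=ra, GRD=ol:
underlying: oguf-pin-vt-o-oko
1. f -> v, k -> g, p -> b, t -> d / V _ V: fires at position(s) 12: ogufpinvtoogo
2. f -> v, k -> g / _ Z: no change
surface: ogufpinvtoogo


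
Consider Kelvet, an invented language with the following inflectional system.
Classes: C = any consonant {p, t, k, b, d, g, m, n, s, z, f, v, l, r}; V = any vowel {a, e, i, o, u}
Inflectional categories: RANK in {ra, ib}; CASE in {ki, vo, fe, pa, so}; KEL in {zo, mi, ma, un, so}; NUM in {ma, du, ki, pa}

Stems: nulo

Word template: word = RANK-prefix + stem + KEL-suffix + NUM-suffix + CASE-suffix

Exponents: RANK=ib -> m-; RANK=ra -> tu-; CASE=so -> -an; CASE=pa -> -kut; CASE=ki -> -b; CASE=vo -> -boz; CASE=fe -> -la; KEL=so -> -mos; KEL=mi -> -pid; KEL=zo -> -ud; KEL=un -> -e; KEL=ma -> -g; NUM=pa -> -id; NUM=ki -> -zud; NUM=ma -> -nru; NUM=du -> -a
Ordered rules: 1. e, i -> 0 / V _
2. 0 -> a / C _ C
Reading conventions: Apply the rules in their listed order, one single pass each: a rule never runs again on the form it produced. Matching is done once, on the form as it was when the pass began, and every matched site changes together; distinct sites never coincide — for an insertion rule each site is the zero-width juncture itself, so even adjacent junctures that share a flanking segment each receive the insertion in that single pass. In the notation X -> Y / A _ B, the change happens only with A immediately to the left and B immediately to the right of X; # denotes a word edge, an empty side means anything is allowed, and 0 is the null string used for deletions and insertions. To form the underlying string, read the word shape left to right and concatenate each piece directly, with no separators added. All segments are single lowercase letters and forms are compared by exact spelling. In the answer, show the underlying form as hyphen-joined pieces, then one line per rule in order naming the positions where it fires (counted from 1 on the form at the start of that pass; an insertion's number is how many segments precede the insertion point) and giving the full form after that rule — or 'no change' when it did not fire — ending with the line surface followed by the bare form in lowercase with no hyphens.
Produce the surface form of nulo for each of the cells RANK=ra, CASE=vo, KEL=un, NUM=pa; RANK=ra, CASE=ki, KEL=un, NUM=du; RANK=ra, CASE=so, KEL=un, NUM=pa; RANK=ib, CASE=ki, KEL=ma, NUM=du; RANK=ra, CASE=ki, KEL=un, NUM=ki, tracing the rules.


cell RANK=ra, CASE=vo, KEL=un, NUM=pa:
underlying: tu-nulo-e-id-boz
1. e, i -> 0 / V _: fires at position(s) 7, 8: tunulodboz
2. 0 -> a / C _ C: inserts after position(s) 7: tunulodaboz
surface: tunulodaboz

cell RANK=ra, CASE=ki, KEL=un, NUM=du:
underlying: tu-nulo-e-a-b
1. e, i -> 0 / V _: fires at position(s) 7: tunuloab
2. 0 -> a / C _ C: no change
surface: tunuloab

cell RANK=ra, CASE=so, KEL=un, NUM=pa:
underlying: tu-nulo-e-id-an
1. e, i -> 0 / V _: fires at position(s) 7, 8: tunulodan
2. 0 -> a / C _ C: no change
surface: tunulodan

cell RANK=ib, CASE=ki, KEL=ma, NUM=du:
underlying: m-nulo-g-a-b
1. e, i -> 0 / V _: no change
2. 0 -> a / C _ C: inserts after position(s) 1: manulogab
surface: manulogab

cell RANK=ra, CASE=ki, KEL=un, NUM=ki:
underlying: tu-nulo-e-zud-b
1. e, i -> 0 / V _: fires at position(s) 7: tunulozudb
2. 0 -> a / C _ C: inserts after position(s) 9: tunulozudab
surface: tunulozudab
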